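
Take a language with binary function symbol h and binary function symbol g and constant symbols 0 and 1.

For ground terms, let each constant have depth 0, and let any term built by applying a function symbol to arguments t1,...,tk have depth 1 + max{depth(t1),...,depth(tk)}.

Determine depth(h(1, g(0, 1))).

2

depth(g(0, 1)) = 1 + max(0, 0) = 1
depth(h(1, g(0, 1))) = 1 + max(0, 1) = 2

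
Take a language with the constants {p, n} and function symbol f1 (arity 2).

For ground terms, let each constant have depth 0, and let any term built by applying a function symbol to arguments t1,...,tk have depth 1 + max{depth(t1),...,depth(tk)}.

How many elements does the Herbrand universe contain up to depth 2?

38

Write N_k for the number of ground terms of depth ≤ k. A term of depth ≤ k is either a constant or a function symbol applied to arguments of depth ≤ k−1, so N_k = 2 + N_{k-1}^2.
N_0 = 2
N_1 = 2 + 2^2 = 6
N_2 = 2 + 6^2 = 38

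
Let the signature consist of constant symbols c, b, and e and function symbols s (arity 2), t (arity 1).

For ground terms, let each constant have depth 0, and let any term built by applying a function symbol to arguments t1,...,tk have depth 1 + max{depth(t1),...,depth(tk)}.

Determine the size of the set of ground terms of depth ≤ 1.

15

If N_k denotes the number of depth-≤k ground terms, the 3 constants give N_0 = 3, and each function symbol of arity r contributes N_{k-1}^r new terms at level k: N_k = 3 + N_{k-1}^2 + N_{k-1}.
N_0 = 3
N_1 = 3 + 3^2 + 3 = 15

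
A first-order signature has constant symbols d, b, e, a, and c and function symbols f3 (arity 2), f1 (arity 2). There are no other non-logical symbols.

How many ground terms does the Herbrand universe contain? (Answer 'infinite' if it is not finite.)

The signature has at least one function symbol (f3, arity 2) and at least one constant (d).
Iterating f3 gives infinitely many distinct ground terms: d, f3(d, d), f3(f3(d, d), f3(d, d)), ...
So the Herbrand universe is infinite.

infinite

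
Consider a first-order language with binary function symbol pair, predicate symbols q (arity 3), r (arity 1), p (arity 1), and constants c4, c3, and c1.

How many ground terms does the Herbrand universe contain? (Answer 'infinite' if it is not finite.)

infinite

The signature has at least one function symbol (pair, arity 2) and at least one constant (c4).
Iterating pair gives infinitely many distinct ground terms: c4, pair(c4, c4), pair(pair(c4, c4), pair(c4, c4)), ...
So the Herbrand universe is infinite.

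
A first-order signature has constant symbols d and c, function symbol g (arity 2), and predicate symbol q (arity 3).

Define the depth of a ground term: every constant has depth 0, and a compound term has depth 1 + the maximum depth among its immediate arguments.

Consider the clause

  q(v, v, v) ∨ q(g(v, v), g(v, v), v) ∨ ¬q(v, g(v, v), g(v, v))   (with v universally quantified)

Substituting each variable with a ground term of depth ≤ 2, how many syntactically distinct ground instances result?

Ground terms of depth ≤ 2:
  Count level by level. With function symbols g/2, the terms of depth ≤ k are the 2 constants together with each function applied to depth-≤(k−1) tuples, so N_k = 2 + N_{k-1}^2.
  N_0 = 2
  N_1 = 2 + 2^2 = 6
  N_2 = 2 + 6^2 = 38
So there are 38 ground terms available for substitution.
The clause has 1 distinct variable (v), which appears in the body. In the free term algebra distinct substitutions yield syntactically distinct ground instances.
Number of ground instances = 38.

38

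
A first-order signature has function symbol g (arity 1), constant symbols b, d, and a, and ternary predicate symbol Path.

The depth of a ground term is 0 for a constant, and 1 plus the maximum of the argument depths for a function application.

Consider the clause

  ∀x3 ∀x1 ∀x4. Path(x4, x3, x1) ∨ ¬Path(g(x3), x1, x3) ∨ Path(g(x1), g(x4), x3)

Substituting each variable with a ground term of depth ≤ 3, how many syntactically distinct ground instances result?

1728

Ground terms of depth ≤ 3:
  Let N_k = |{terms of depth ≤ k}|. Then N_0 = 3 and N_k = 3 + N_{k-1} for k ≥ 1 (one summand per function symbol, arity giving the exponent).
  N_0 = 3
  N_1 = 3 + 3 = 6
  N_2 = 3 + 6 = 9
  N_3 = 3 + 9 = 12
  Explicitly: b, d, a, g(b), g(d), g(a), g(g(b)), g(g(d)), g(g(a)), g(g(g(b))), g(g(g(d))), g(g(g(a))).
So there are 12 ground terms available for substitution.
The clause has 3 distinct variables (x3, x1, x4), each appearing in the body. In the free term algebra distinct substitutions yield syntactically distinct ground instances.
Number of ground instances = 12^3 = 1728.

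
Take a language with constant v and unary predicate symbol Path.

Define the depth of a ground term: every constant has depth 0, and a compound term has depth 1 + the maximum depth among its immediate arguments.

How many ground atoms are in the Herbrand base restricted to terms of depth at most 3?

First count ground terms of depth ≤ 3.
With no function symbols every ground term is a constant, so there is exactly 1 ground term at every depth bound.
N_0 = 1
N_1 = 1
N_2 = 1
N_3 = 1
Explicitly: v.
So |H| = 1.
Ground atoms are formed by filling each argument slot of a predicate with a term from H, so an r-ary predicate gives |H|^r atoms:
  Path: 1
Total ground atoms: 1.

1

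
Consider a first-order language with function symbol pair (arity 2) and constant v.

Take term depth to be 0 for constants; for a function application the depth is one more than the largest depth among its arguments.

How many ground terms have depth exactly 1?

1

Write N_k for the number of ground terms of depth ≤ k. A term of depth ≤ k is either a constant or a function symbol applied to arguments of depth ≤ k−1, so N_k = 1 + N_{k-1}^2.
N_0 = 1
N_1 = 1 + 1^2 = 2
Terms of depth exactly 1: N_1 − N_0 = 2 − 1 = 1.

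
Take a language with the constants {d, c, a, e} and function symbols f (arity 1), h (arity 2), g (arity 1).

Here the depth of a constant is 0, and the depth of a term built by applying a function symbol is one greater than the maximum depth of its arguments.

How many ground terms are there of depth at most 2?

844

Count level by level. With function symbols f/1, h/2, g/1, the terms of depth ≤ k are the 4 constants together with each function applied to depth-≤(k−1) tuples, so N_k = 4 + N_{k-1} + N_{k-1}^2 + N_{k-1}.
N_0 = 4
N_1 = 4 + 4 + 4^2 + 4 = 28
N_2 = 4 + 28 + 28^2 + 28 = 844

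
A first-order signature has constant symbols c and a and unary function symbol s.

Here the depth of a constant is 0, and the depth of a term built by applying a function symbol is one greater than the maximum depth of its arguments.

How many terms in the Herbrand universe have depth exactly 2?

2

Write N_k for the number of ground terms of depth ≤ k. A term of depth ≤ k is either a constant or a function symbol applied to arguments of depth ≤ k−1, so N_k = 2 + N_{k-1}.
N_0 = 2
N_1 = 2 + 2 = 4
N_2 = 2 + 4 = 6
Terms of depth exactly 2: N_2 − N_1 = 6 − 4 = 2.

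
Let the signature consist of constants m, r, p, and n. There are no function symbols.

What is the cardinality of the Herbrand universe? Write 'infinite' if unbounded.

There are no function symbols, so every ground term is one of the 4 constants.
The Herbrand universe is {m, r, p, n}, which is finite with 4 elements.

4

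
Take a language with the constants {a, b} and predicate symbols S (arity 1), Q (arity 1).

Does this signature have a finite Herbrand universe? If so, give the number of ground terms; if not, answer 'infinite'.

2

There are no function symbols, so every ground term is one of the 2 constants.
The Herbrand universe is {a, b}, which is finite with 2 elements.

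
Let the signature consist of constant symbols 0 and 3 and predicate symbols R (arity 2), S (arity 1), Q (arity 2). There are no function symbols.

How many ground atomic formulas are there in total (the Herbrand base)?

With no function symbols, the Herbrand universe is just the 2 constants.
Ground atoms per predicate: R: 2^2 = 4, S: 2, Q: 2^2 = 4.
Herbrand base size = 4 + 2 + 4 = 10.

10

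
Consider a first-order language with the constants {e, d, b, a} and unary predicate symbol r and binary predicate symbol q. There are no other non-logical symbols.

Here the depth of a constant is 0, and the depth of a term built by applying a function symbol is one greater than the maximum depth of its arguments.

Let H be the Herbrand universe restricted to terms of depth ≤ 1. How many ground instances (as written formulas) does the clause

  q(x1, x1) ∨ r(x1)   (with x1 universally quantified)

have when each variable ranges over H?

4

Ground terms of depth ≤ 1:
  With no function symbols every ground term is a constant, so there are exactly 4 ground terms at every depth bound.
  N_0 = 4
  N_1 = 4
  Explicitly: e, d, b, a.
So there are 4 ground terms available for substitution.
The body mentions the single quantified variable x1; since ground terms form a free algebra, no two substitutions collapse to the same formula.
Number of ground instances = 4.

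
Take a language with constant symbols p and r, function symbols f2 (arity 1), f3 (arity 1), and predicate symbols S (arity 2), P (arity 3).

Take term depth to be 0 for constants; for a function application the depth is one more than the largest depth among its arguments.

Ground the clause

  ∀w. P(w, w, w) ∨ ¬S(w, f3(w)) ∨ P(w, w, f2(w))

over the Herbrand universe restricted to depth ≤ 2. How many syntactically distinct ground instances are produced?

14

Ground terms of depth ≤ 2:
  Count level by level. With function symbols f2/1, f3/1, the terms of depth ≤ k are the 2 constants together with each function applied to depth-≤(k−1) tuples, so N_k = 2 + N_{k-1} + N_{k-1}.
  N_0 = 2
  N_1 = 2 + 2 + 2 = 6
  N_2 = 2 + 6 + 6 = 14
So there are 14 ground terms available for substitution.
The body mentions the single quantified variable w; since ground terms form a free algebra, no two substitutions collapse to the same formula.
Number of ground instances = 14.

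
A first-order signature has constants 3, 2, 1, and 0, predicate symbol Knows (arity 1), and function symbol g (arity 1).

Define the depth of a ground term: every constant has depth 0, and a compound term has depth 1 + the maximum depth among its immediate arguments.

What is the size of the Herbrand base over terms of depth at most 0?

4

First count ground terms of depth ≤ 0.
Let N_k = |{terms of depth ≤ k}|. Then N_0 = 4 and N_k = 4 + N_{k-1} for k ≥ 1 (one summand per function symbol, arity giving the exponent).
N_0 = 4
Explicitly: 3, 2, 1, 0.
So |H| = 4.
A ground atom is a predicate applied to a tuple of terms from H, so the count is the sum over predicates of |H|^arity:
  Knows: 4
Total ground atoms: 4.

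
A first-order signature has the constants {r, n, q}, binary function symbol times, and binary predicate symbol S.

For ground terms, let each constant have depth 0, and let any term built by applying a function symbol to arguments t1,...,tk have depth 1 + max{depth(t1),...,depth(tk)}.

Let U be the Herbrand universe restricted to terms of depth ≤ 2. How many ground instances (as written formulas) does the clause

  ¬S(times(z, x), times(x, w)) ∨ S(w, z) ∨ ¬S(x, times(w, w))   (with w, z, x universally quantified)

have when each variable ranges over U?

Ground terms of depth ≤ 2:
  Let N_k = |{terms of depth ≤ k}|. Then N_0 = 3 and N_k = 3 + N_{k-1}^2 for k ≥ 1 (one summand per function symbol, arity giving the exponent).
  N_0 = 3
  N_1 = 3 + 3^2 = 12
  N_2 = 3 + 12^2 = 147
So there are 147 ground terms available for substitution.
The body mentions every one of the 3 quantified variables; since ground terms form a free algebra, no two substitutions collapse to the same formula.
Number of ground instances = 147^3 = 3176523.

3176523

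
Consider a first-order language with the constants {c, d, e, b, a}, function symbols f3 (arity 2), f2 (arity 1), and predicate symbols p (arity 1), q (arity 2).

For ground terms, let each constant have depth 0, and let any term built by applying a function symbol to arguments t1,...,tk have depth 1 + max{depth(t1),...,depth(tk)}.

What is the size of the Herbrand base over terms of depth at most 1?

First count ground terms of depth ≤ 1.
Let N_k count ground terms of depth at most k. Each non-constant term of depth ≤ k is some function symbol applied to depth-≤(k−1) arguments, giving N_k = 5 + N_{k-1}^2 + N_{k-1}.
N_0 = 5
N_1 = 5 + 5^2 + 5 = 35
So |H| = 35.
Each predicate of arity r yields |H|^r ground atoms (one per choice of an r-tuple from H):
  p: 35;  q: 35^2 = 1225
Total ground atoms: 35 + 1225 = 1260.

1260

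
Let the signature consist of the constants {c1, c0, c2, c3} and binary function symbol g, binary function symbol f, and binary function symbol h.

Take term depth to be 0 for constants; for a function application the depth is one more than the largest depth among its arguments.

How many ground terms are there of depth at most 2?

8116

Let N_k count ground terms of depth at most k. Each non-constant term of depth ≤ k is some function symbol applied to depth-≤(k−1) arguments, giving N_k = 4 + N_{k-1}^2 + N_{k-1}^2 + N_{k-1}^2.
N_0 = 4
N_1 = 4 + 4^2 + 4^2 + 4^2 = 52
N_2 = 4 + 52^2 + 52^2 + 52^2 = 8116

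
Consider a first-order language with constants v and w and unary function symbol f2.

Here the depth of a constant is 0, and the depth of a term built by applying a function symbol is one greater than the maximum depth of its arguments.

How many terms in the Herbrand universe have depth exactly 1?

2

Let N_k = |{terms of depth ≤ k}|. Then N_0 = 2 and N_k = 2 + N_{k-1} for k ≥ 1 (one summand per function symbol, arity giving the exponent).
N_0 = 2
N_1 = 2 + 2 = 4
Terms of depth exactly 1: N_1 − N_0 = 4 − 2 = 2.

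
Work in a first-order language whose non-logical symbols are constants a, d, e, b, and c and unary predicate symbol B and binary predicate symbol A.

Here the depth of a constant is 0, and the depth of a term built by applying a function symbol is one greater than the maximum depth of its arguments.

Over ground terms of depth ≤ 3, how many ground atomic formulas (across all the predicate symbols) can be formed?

30

First count ground terms of depth ≤ 3.
With no function symbols every ground term is a constant, so there are exactly 5 ground terms at every depth bound.
N_0 = 5
N_1 = 5
N_2 = 5
N_3 = 5
Explicitly: a, d, e, b, c.
So |H| = 5.
For each predicate symbol, the number of ground atoms is |H| raised to its arity; summing:
  B: 5;  A: 5^2 = 25
Total ground atoms: 5 + 25 = 30.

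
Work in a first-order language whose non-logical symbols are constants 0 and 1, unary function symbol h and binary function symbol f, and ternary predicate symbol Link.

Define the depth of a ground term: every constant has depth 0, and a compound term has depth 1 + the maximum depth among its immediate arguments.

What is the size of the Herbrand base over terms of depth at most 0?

8

First count ground terms of depth ≤ 0.
Write N_k for the number of ground terms of depth ≤ k. A term of depth ≤ k is either a constant or a function symbol applied to arguments of depth ≤ k−1, so N_k = 2 + N_{k-1} + N_{k-1}^2.
N_0 = 2
So |H| = 2.
Ground atoms are formed by filling each argument slot of a predicate with a term from H, so an r-ary predicate gives |H|^r atoms:
  Link: 2^3 = 8
Total ground atoms: 8.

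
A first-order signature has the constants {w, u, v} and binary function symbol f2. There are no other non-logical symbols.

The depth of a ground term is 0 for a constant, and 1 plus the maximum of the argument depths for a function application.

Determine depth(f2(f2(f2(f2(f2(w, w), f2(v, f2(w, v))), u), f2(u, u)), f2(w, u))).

6

depth(f2(w, w)) = 1 + max(0, 0) = 1
depth(f2(w, v)) = 1 + max(0, 0) = 1
depth(f2(v, f2(w, v))) = 1 + max(0, 1) = 2
depth(f2(f2(w, w), f2(v, f2(w, v)))) = 1 + max(1, 2) = 3
depth(f2(f2(f2(w, w), f2(v, f2(w, v))), u)) = 1 + max(3, 0) = 4
depth(f2(u, u)) = 1 + max(0, 0) = 1
depth(f2(f2(f2(f2(w, w), f2(v, f2(w, v))), u), f2(u, u))) = 1 + max(4, 1) = 5
depth(f2(w, u)) = 1 + max(0, 0) = 1
depth(f2(f2(f2(f2(f2(w, w), f2(v, f2(w, v))), u), f2(u, u)), f2(w, u))) = 1 + max(5, 1) = 6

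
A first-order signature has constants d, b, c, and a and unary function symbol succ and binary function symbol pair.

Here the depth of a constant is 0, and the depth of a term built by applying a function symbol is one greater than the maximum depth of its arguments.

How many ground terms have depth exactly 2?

580

Count level by level. With function symbols succ/1, pair/2, the terms of depth ≤ k are the 4 constants together with each function applied to depth-≤(k−1) tuples, so N_k = 4 + N_{k-1} + N_{k-1}^2.
N_0 = 4
N_1 = 4 + 4 + 4^2 = 24
N_2 = 4 + 24 + 24^2 = 604
Terms of depth exactly 2: N_2 − N_1 = 604 − 24 = 580.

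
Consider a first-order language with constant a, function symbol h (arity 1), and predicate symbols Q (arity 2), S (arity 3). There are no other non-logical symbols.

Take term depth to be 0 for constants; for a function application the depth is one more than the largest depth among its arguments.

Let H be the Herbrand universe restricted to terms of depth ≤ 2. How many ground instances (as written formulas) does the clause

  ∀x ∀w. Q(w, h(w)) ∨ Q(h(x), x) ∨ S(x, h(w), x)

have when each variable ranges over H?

Ground terms of depth ≤ 2:
  If N_k denotes the number of depth-≤k ground terms, the 1 constant gives N_0 = 1, and each function symbol of arity r contributes N_{k-1}^r new terms at level k: N_k = 1 + N_{k-1}.
  N_0 = 1
  N_1 = 1 + 1 = 2
  N_2 = 1 + 2 = 3
So there are 3 ground terms available for substitution.
The clause has 2 distinct variables (x, w), each appearing in the body. In the free term algebra distinct substitutions yield syntactically distinct ground instances.
Number of ground instances = 3^2 = 9.

9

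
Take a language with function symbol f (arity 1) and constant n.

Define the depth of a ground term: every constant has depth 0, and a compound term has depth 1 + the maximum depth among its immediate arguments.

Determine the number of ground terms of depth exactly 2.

Write N_k for the number of ground terms of depth ≤ k. A term of depth ≤ k is either a constant or a function symbol applied to arguments of depth ≤ k−1, so N_k = 1 + N_{k-1}.
N_0 = 1
N_1 = 1 + 1 = 2
N_2 = 1 + 2 = 3
Terms of depth exactly 2: N_2 − N_1 = 3 − 2 = 1.

1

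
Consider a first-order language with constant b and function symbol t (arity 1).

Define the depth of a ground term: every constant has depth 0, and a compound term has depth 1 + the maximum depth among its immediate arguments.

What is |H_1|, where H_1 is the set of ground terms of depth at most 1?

If N_k denotes the number of depth-≤k ground terms, the 1 constant gives N_0 = 1, and each function symbol of arity r contributes N_{k-1}^r new terms at level k: N_k = 1 + N_{k-1}.
N_0 = 1
N_1 = 1 + 1 = 2

2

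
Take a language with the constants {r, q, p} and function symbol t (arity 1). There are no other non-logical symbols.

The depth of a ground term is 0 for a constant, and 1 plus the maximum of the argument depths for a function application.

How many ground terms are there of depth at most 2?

9

Write N_k for the number of ground terms of depth ≤ k. A term of depth ≤ k is either a constant or a function symbol applied to arguments of depth ≤ k−1, so N_k = 3 + N_{k-1}.
N_0 = 3
N_1 = 3 + 3 = 6
N_2 = 3 + 6 = 9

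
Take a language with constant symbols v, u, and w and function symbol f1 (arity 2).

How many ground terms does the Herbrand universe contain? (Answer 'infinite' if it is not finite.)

infinite

The signature has at least one function symbol (f1, arity 2) and at least one constant (v).
Iterating f1 gives infinitely many distinct ground terms: v, f1(v, v), f1(f1(v, v), f1(v, v)), ...
So the Herbrand universe is infinite.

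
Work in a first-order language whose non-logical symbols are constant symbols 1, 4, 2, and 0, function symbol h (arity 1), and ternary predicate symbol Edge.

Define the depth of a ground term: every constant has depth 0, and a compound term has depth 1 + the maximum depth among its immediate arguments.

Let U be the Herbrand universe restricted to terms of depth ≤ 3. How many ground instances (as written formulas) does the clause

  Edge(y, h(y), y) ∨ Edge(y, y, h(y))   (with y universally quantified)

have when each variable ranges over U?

16

Ground terms of depth ≤ 3:
  Write N_k for the number of ground terms of depth ≤ k. A term of depth ≤ k is either a constant or a function symbol applied to arguments of depth ≤ k−1, so N_k = 4 + N_{k-1}.
  N_0 = 4
  N_1 = 4 + 4 = 8
  N_2 = 4 + 8 = 12
  N_3 = 4 + 12 = 16
So there are 16 ground terms available for substitution.
There is 1 variable to instantiate (y),  occurring in at least one literal, so different choices give different ground instances.
Number of ground instances = 16.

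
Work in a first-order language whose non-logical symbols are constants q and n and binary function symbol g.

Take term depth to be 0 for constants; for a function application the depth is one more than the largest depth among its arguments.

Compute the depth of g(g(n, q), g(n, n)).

depth(g(n, q)) = 1 + max(0, 0) = 1
depth(g(n, n)) = 1 + max(0, 0) = 1
depth(g(g(n, q), g(n, n))) = 1 + max(1, 1) = 2

2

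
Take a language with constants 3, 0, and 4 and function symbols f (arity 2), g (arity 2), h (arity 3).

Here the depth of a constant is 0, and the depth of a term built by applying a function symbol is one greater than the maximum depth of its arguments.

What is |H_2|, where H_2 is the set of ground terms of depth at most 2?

If N_k denotes the number of depth-≤k ground terms, the 3 constants give N_0 = 3, and each function symbol of arity r contributes N_{k-1}^r new terms at level k: N_k = 3 + N_{k-1}^2 + N_{k-1}^2 + N_{k-1}^3.
N_0 = 3
N_1 = 3 + 3^2 + 3^2 + 3^3 = 48
N_2 = 3 + 48^2 + 48^2 + 48^3 = 115203

115203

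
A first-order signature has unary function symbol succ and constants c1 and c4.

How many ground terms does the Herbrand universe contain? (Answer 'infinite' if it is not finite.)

infinite

The signature has at least one function symbol (succ, arity 1) and at least one constant (c1).
Iterating succ gives infinitely many distinct ground terms: c1, succ(c1), succ(succ(c1)), ...
So the Herbrand universe is infinite.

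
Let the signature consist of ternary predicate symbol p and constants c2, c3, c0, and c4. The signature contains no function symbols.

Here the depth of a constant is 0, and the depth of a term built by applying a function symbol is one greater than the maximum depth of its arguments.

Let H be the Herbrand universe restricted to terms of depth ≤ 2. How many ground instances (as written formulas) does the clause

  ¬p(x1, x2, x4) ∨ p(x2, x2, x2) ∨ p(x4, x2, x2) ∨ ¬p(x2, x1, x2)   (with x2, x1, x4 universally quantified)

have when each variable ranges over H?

Ground terms of depth ≤ 2:
  With no function symbols every ground term is a constant, so there are exactly 4 ground terms at every depth bound.
  N_0 = 4
  N_1 = 4
  N_2 = 4
So there are 4 ground terms available for substitution.
The clause has 3 distinct variables (x2, x1, x4), each appearing in the body. In the free term algebra distinct substitutions yield syntactically distinct ground instances.
Number of ground instances = 4^3 = 64.

64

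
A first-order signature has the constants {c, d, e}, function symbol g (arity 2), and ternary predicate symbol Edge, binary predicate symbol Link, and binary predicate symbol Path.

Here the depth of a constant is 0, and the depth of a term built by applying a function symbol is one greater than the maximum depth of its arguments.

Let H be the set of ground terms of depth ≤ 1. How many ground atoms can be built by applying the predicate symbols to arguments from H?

2016

First count ground terms of depth ≤ 1.
Write N_k for the number of ground terms of depth ≤ k. A term of depth ≤ k is either a constant or a function symbol applied to arguments of depth ≤ k−1, so N_k = 3 + N_{k-1}^2.
N_0 = 3
N_1 = 3 + 3^2 = 12
So |H| = 12.
For each predicate symbol, the number of ground atoms is |H| raised to its arity; summing:
  Edge: 12^3 = 1728;  Link: 12^2 = 144;  Path: 12^2 = 144
Total ground atoms: 1728 + 144 + 144 = 2016.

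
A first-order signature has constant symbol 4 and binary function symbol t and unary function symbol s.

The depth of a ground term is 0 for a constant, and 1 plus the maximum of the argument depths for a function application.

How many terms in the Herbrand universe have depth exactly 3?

Let N_k = |{terms of depth ≤ k}|. Then N_0 = 1 and N_k = 1 + N_{k-1}^2 + N_{k-1} for k ≥ 1 (one summand per function symbol, arity giving the exponent).
N_0 = 1
N_1 = 1 + 1^2 + 1 = 3
N_2 = 1 + 3^2 + 3 = 13
N_3 = 1 + 13^2 + 13 = 183
Terms of depth exactly 3: N_3 − N_2 = 183 − 13 = 170.

170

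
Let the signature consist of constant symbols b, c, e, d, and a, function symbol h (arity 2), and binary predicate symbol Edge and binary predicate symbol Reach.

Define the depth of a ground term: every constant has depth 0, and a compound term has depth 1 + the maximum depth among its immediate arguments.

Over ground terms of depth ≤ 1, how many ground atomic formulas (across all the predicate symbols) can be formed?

1800

First count ground terms of depth ≤ 1.
Let N_k count ground terms of depth at most k. Each non-constant term of depth ≤ k is some function symbol applied to depth-≤(k−1) arguments, giving N_k = 5 + N_{k-1}^2.
N_0 = 5
N_1 = 5 + 5^2 = 30
So |H| = 30.
For each predicate symbol, the number of ground atoms is |H| raised to its arity; summing:
  Edge: 30^2 = 900;  Reach: 30^2 = 900
Total ground atoms: 900 + 900 = 1800.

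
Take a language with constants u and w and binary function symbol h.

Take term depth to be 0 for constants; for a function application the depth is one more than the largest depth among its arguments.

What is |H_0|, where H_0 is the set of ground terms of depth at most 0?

Let N_k count ground terms of depth at most k. Each non-constant term of depth ≤ k is some function symbol applied to depth-≤(k−1) arguments, giving N_k = 2 + N_{k-1}^2.
N_0 = 2

2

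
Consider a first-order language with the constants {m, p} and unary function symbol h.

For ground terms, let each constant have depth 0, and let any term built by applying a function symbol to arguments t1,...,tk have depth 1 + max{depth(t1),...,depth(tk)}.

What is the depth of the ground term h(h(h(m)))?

3

depth(h(m)) = 1 + depth(m) = 1 + 0 = 1
depth(h(h(m))) = 1 + depth(h(m)) = 1 + 1 = 2
depth(h(h(h(m)))) = 1 + depth(h(h(m))) = 1 + 2 = 3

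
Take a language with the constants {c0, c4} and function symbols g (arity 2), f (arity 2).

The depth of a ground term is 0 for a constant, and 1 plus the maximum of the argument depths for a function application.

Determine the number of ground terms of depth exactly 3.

Let N_k = |{terms of depth ≤ k}|. Then N_0 = 2 and N_k = 2 + N_{k-1}^2 + N_{k-1}^2 for k ≥ 1 (one summand per function symbol, arity giving the exponent).
N_0 = 2
N_1 = 2 + 2^2 + 2^2 = 10
N_2 = 2 + 10^2 + 10^2 = 202
N_3 = 2 + 202^2 + 202^2 = 81610
Terms of depth exactly 3: N_3 − N_2 = 81610 − 202 = 81408.

81408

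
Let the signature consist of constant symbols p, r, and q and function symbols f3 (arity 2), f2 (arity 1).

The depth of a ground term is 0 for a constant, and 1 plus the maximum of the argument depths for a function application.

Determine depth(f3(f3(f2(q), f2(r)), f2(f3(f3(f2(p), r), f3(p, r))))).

5

depth(f2(q)) = 1 + depth(q) = 1 + 0 = 1
depth(f2(r)) = 1 + depth(r) = 1 + 0 = 1
depth(f3(f2(q), f2(r))) = 1 + max(1, 1) = 2
depth(f2(p)) = 1 + depth(p) = 1 + 0 = 1
depth(f3(f2(p), r)) = 1 + max(1, 0) = 2
depth(f3(p, r)) = 1 + max(0, 0) = 1
depth(f3(f3(f2(p), r), f3(p, r))) = 1 + max(2, 1) = 3
depth(f2(f3(f3(f2(p), r), f3(p, r)))) = 1 + depth(f3(f3(f2(p), r), f3(p, r))) = 1 + 3 = 4
depth(f3(f3(f2(q), f2(r)), f2(f3(f3(f2(p), r), f3(p, r))))) = 1 + max(2, 4) = 5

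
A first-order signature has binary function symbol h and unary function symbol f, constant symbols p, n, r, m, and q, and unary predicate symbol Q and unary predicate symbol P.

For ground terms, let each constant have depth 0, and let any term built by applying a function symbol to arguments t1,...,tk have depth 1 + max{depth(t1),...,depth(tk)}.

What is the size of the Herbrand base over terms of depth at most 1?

First count ground terms of depth ≤ 1.
If N_k denotes the number of depth-≤k ground terms, the 5 constants give N_0 = 5, and each function symbol of arity r contributes N_{k-1}^r new terms at level k: N_k = 5 + N_{k-1}^2 + N_{k-1}.
N_0 = 5
N_1 = 5 + 5^2 + 5 = 35
So |H| = 35.
A ground atom is a predicate applied to a tuple of terms from H, so the count is the sum over predicates of |H|^arity:
  Q: 35;  P: 35
Total ground atoms: 35 + 35 = 70.

70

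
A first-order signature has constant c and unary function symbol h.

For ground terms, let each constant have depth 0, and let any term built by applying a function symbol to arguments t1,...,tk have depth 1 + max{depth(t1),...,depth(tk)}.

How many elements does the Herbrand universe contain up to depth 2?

3

If N_k denotes the number of depth-≤k ground terms, the 1 constant gives N_0 = 1, and each function symbol of arity r contributes N_{k-1}^r new terms at level k: N_k = 1 + N_{k-1}.
N_0 = 1
N_1 = 1 + 1 = 2
N_2 = 1 + 2 = 3
Explicitly: c, h(c), h(h(c)).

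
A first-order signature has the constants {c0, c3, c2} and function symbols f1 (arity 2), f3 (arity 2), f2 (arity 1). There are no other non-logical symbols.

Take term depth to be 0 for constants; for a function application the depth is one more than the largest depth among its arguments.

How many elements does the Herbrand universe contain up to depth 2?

Let N_k count ground terms of depth at most k. Each non-constant term of depth ≤ k is some function symbol applied to depth-≤(k−1) arguments, giving N_k = 3 + N_{k-1}^2 + N_{k-1}^2 + N_{k-1}.
N_0 = 3
N_1 = 3 + 3^2 + 3^2 + 3 = 24
N_2 = 3 + 24^2 + 24^2 + 24 = 1179

1179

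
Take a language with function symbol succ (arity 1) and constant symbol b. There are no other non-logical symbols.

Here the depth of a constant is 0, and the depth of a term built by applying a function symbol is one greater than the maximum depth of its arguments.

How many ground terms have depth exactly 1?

If N_k denotes the number of depth-≤k ground terms, the 1 constant gives N_0 = 1, and each function symbol of arity r contributes N_{k-1}^r new terms at level k: N_k = 1 + N_{k-1}.
N_0 = 1
N_1 = 1 + 1 = 2
Terms of depth exactly 1: N_1 − N_0 = 2 − 1 = 1.

1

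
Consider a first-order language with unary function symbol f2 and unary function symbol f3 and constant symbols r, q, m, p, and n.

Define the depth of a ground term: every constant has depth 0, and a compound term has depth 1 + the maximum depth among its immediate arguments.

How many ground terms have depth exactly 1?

10

Let N_k count ground terms of depth at most k. Each non-constant term of depth ≤ k is some function symbol applied to depth-≤(k−1) arguments, giving N_k = 5 + N_{k-1} + N_{k-1}.
N_0 = 5
N_1 = 5 + 5 + 5 = 15
Terms of depth exactly 1: N_1 − N_0 = 15 − 5 = 10.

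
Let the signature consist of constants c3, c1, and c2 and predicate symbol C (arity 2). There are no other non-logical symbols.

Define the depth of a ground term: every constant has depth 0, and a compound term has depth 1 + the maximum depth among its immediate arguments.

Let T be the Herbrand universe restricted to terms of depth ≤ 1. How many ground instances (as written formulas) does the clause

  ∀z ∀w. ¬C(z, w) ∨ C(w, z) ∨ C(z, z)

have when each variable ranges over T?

Ground terms of depth ≤ 1:
  With no function symbols every ground term is a constant, so there are exactly 3 ground terms at every depth bound.
  N_0 = 3
  N_1 = 3
  Explicitly: c3, c1, c2.
So there are 3 ground terms available for substitution.
The body mentions every one of the 2 quantified variables; since ground terms form a free algebra, no two substitutions collapse to the same formula.
Number of ground instances = 3^2 = 9.

9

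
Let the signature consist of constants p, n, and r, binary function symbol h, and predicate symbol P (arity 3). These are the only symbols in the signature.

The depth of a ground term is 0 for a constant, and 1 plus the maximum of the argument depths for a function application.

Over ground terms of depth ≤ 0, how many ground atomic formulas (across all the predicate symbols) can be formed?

First count ground terms of depth ≤ 0.
If N_k denotes the number of depth-≤k ground terms, the 3 constants give N_0 = 3, and each function symbol of arity r contributes N_{k-1}^r new terms at level k: N_k = 3 + N_{k-1}^2.
N_0 = 3
Explicitly: p, n, r.
So |H| = 3.
Ground atoms are formed by filling each argument slot of a predicate with a term from H, so an r-ary predicate gives |H|^r atoms:
  P: 3^3 = 27
Total ground atoms: 27.

27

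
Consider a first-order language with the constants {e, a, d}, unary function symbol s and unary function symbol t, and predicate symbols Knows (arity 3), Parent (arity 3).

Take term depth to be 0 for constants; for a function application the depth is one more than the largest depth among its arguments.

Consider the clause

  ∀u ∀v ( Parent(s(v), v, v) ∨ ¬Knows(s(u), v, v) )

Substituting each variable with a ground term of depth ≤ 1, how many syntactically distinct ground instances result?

Ground terms of depth ≤ 1:
  Let N_k count ground terms of depth at most k. Each non-constant term of depth ≤ k is some function symbol applied to depth-≤(k−1) arguments, giving N_k = 3 + N_{k-1} + N_{k-1}.
  N_0 = 3
  N_1 = 3 + 3 + 3 = 9
So there are 9 ground terms available for substitution.
The body mentions every one of the 2 quantified variables; since ground terms form a free algebra, no two substitutions collapse to the same formula.
Number of ground instances = 9^2 = 81.

81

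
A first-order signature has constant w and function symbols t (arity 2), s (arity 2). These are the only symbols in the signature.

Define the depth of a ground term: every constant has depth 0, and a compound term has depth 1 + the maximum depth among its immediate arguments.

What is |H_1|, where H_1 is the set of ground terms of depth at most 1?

3

Let N_k count ground terms of depth at most k. Each non-constant term of depth ≤ k is some function symbol applied to depth-≤(k−1) arguments, giving N_k = 1 + N_{k-1}^2 + N_{k-1}^2.
N_0 = 1
N_1 = 1 + 1^2 + 1^2 = 3
Explicitly: w, t(w, w), s(w, w).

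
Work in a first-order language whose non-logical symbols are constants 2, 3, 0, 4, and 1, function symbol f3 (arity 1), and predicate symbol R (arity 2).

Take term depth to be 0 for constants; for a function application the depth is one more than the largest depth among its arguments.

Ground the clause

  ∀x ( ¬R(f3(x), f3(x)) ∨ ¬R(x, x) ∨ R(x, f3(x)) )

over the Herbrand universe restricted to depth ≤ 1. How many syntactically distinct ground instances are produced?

10

Ground terms of depth ≤ 1:
  Let N_k count ground terms of depth at most k. Each non-constant term of depth ≤ k is some function symbol applied to depth-≤(k−1) arguments, giving N_k = 5 + N_{k-1}.
  N_0 = 5
  N_1 = 5 + 5 = 10
  Explicitly: 2, 3, 0, 4, 1, f3(2), f3(3), f3(0), f3(4), f3(1).
So there are 10 ground terms available for substitution.
There is 1 variable to instantiate (x),  occurring in at least one literal, so different choices give different ground instances.
Number of ground instances = 10.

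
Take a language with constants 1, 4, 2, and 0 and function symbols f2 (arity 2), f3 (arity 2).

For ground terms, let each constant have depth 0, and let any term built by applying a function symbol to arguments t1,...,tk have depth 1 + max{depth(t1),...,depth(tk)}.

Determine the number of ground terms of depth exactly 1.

Write N_k for the number of ground terms of depth ≤ k. A term of depth ≤ k is either a constant or a function symbol applied to arguments of depth ≤ k−1, so N_k = 4 + N_{k-1}^2 + N_{k-1}^2.
N_0 = 4
N_1 = 4 + 4^2 + 4^2 = 36
Terms of depth exactly 1: N_1 − N_0 = 36 − 4 = 32.

32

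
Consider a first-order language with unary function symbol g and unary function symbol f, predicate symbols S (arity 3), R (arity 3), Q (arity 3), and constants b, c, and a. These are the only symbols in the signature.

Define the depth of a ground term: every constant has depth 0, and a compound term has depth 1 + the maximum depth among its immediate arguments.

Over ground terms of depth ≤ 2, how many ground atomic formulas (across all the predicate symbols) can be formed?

27783

First count ground terms of depth ≤ 2.
Write N_k for the number of ground terms of depth ≤ k. A term of depth ≤ k is either a constant or a function symbol applied to arguments of depth ≤ k−1, so N_k = 3 + N_{k-1} + N_{k-1}.
N_0 = 3
N_1 = 3 + 3 + 3 = 9
N_2 = 3 + 9 + 9 = 21
So |H| = 21.
Each predicate of arity r yields |H|^r ground atoms (one per choice of an r-tuple from H):
  S: 21^3 = 9261;  R: 21^3 = 9261;  Q: 21^3 = 9261
Total ground atoms: 9261 + 9261 + 9261 = 27783.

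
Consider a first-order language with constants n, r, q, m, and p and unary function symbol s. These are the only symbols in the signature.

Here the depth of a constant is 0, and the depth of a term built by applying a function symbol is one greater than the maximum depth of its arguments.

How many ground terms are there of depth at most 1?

Write N_k for the number of ground terms of depth ≤ k. A term of depth ≤ k is either a constant or a function symbol applied to arguments of depth ≤ k−1, so N_k = 5 + N_{k-1}.
N_0 = 5
N_1 = 5 + 5 = 10
Explicitly: n, r, q, m, p, s(n), s(r), s(q), s(m), s(p).

10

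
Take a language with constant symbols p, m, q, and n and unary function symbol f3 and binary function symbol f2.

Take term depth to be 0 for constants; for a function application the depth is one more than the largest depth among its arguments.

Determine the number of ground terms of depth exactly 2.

If N_k denotes the number of depth-≤k ground terms, the 4 constants give N_0 = 4, and each function symbol of arity r contributes N_{k-1}^r new terms at level k: N_k = 4 + N_{k-1} + N_{k-1}^2.
N_0 = 4
N_1 = 4 + 4 + 4^2 = 24
N_2 = 4 + 24 + 24^2 = 604
Terms of depth exactly 2: N_2 − N_1 = 604 − 24 = 580.

580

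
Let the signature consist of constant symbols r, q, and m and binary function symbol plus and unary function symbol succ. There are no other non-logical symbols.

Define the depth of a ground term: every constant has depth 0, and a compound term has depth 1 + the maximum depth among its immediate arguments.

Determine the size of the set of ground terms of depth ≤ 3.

59295

Count level by level. With function symbols plus/2, succ/1, the terms of depth ≤ k are the 3 constants together with each function applied to depth-≤(k−1) tuples, so N_k = 3 + N_{k-1}^2 + N_{k-1}.
N_0 = 3
N_1 = 3 + 3^2 + 3 = 15
N_2 = 3 + 15^2 + 15 = 243
N_3 = 3 + 243^2 + 243 = 59295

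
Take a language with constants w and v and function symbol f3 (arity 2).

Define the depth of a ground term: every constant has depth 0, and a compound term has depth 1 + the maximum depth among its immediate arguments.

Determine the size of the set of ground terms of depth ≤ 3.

Count level by level. With function symbols f3/2, the terms of depth ≤ k are the 2 constants together with each function applied to depth-≤(k−1) tuples, so N_k = 2 + N_{k-1}^2.
N_0 = 2
N_1 = 2 + 2^2 = 6
N_2 = 2 + 6^2 = 38
N_3 = 2 + 38^2 = 1446

1446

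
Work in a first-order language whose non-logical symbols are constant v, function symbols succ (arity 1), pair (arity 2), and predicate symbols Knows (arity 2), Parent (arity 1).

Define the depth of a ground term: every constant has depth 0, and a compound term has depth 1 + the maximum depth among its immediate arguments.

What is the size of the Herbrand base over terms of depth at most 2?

182

First count ground terms of depth ≤ 2.
Write N_k for the number of ground terms of depth ≤ k. A term of depth ≤ k is either a constant or a function symbol applied to arguments of depth ≤ k−1, so N_k = 1 + N_{k-1} + N_{k-1}^2.
N_0 = 1
N_1 = 1 + 1 + 1^2 = 3
N_2 = 1 + 3 + 3^2 = 13
So |H| = 13.
Ground atoms are formed by filling each argument slot of a predicate with a term from H, so an r-ary predicate gives |H|^r atoms:
  Knows: 13^2 = 169;  Parent: 13
Total ground atoms: 169 + 13 = 182.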